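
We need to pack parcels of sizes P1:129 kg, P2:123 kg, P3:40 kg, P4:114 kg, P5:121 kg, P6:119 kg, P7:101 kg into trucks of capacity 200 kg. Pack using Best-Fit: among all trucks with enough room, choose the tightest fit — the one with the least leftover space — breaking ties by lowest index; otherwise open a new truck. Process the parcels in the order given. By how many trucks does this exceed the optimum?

0

Best-Fit: [129,40] [123] [114] [121] [119] [101] → 6 trucks.
6 parcels exceed 100 kg (half the capacity), and no two of those can share a truck, so at least 6 trucks are needed.
So 6 is already optimal.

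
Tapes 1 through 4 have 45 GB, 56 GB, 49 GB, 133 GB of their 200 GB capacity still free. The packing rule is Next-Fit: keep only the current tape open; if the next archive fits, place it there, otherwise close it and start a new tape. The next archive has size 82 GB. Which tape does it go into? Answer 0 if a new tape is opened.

4

Next-Fit only looks at tape 4, which has 133 GB free.
82 GB fits there.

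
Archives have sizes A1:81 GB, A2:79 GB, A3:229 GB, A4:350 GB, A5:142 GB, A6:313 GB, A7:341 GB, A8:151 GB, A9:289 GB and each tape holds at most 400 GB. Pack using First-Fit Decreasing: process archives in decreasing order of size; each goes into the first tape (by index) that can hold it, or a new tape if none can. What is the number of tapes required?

6

Sorted descending: 350, 341, 313, 289, 229, 151, 142, 81, 79.
Put 350 GB in tape 1; 50 GB remain.
Put 341 GB in tape 2; 59 GB remain.
Put 313 GB in tape 3; 87 GB remain.
Put 289 GB in tape 4; 111 GB remain.
Put 229 GB in tape 5; 171 GB remain.
Put 151 GB in tape 5; 20 GB remain.
Put 142 GB in tape 6; 258 GB remain.
Put 81 GB in tape 3; 6 GB remain.
Put 79 GB in tape 4; 32 GB remain.
Final tapes: [350] [341] [313,81] [289,79] [229,151] [142].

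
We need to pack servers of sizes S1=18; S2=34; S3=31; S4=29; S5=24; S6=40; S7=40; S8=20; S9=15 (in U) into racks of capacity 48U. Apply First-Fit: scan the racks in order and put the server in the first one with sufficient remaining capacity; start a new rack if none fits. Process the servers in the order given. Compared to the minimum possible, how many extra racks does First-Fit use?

First-Fit: [18,29] [34] [31,15] [24,20] [40] [40] → 6 racks.
Total size 251U; any packing needs at least ⌈251/48⌉ = 6 racks.
So 6 is already optimal.

0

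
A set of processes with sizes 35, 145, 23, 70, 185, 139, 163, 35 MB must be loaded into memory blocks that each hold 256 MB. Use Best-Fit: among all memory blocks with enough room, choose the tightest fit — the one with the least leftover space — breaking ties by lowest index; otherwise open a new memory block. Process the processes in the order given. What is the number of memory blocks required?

memory block 1: place 35 MB, 221 MB left
memory block 1: place 145 MB, 76 MB left
memory block 1: place 23 MB, 53 MB left
memory block 2: place 70 MB, 186 MB left
memory block 2: place 185 MB, 1 MB left
memory block 3: place 139 MB, 117 MB left
memory block 4: place 163 MB, 93 MB left
memory block 1: place 35 MB, 18 MB left
Final memory blocks: [35,145,23,35] [70,185] [139] [163].

4 memory blocks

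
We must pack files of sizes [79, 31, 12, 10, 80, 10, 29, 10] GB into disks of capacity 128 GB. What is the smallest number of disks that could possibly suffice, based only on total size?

Total size = 79 + 31 + 12 + 10 + 80 + 10 + 29 + 10 = 261 GB.
⌈261 / 128⌉ = 3.

3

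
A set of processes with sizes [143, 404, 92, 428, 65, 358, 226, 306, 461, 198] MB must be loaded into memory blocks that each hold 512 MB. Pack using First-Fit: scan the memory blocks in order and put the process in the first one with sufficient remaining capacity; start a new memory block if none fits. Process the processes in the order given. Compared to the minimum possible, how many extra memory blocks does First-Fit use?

1

First-Fit: [143,92,65,198] [404] [428] [358] [226] [306] [461] → 7 memory blocks.
Total size 2681 MB; any packing needs at least ⌈2681/512⌉ = 6 memory blocks.
An optimal packing achieves that bound: [461] [428,65] [404,92] [358,143] [306,198] [226] → 6 memory blocks.
Excess: 7 − 6 = 1.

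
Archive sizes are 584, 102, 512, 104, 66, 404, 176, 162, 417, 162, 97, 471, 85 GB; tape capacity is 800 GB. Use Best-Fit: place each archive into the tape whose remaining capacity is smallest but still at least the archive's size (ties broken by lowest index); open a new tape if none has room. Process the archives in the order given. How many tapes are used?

584 GB → tape 1 (remaining 216 GB)
102 GB → tape 1 (remaining 114 GB)
512 GB → tape 2 (remaining 288 GB)
104 GB → tape 1 (remaining 10 GB)
66 GB → tape 2 (remaining 222 GB)
404 GB → tape 3 (remaining 396 GB)
176 GB → tape 2 (remaining 46 GB)
162 GB → tape 3 (remaining 234 GB)
417 GB → tape 4 (remaining 383 GB)
162 GB → tape 3 (remaining 72 GB)
97 GB → tape 4 (remaining 286 GB)
471 GB → tape 5 (remaining 329 GB)
85 GB → tape 4 (remaining 201 GB)
Final tapes: [584,102,104] [512,66,176] [404,162,162] [417,97,85] [471].

5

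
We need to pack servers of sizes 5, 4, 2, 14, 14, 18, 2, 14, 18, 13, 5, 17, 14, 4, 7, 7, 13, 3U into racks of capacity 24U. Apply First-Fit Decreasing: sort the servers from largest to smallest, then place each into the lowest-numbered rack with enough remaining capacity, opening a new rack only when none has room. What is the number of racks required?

Sorted descending: 18, 18, 17, 14, 14, 14, 14, 13, 13, 7, 7, 5, 5, 4, 4, 3, 2, 2.
rack 1: place 18U, 6U left
rack 2: place 18U, 6U left
rack 3: place 17U, 7U left
rack 4: place 14U, 10U left
rack 5: place 14U, 10U left
rack 6: place 14U, 10U left
rack 7: place 14U, 10U left
rack 8: place 13U, 11U left
rack 9: place 13U, 11U left
rack 3: place 7U, 0U left
rack 4: place 7U, 3U left
rack 1: place 5U, 1U left
rack 2: place 5U, 1U left
rack 5: place 4U, 6U left
rack 5: place 4U, 2U left
rack 4: place 3U, 0U left
rack 5: place 2U, 0U left
rack 6: place 2U, 8U left

9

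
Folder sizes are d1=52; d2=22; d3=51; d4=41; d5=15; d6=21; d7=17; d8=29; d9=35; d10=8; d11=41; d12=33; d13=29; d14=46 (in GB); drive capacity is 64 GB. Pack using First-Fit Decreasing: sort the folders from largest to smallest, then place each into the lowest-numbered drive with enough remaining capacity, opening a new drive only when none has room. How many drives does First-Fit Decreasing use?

Sorted descending: 52, 51, 46, 41, 41, 35, 33, 29, 29, 22, 21, 17, 15, 8.
Put 52 GB in drive 1; 12 GB remain.
Put 51 GB in drive 2; 13 GB remain.
Put 46 GB in drive 3; 18 GB remain.
Put 41 GB in drive 4; 23 GB remain.
Put 41 GB in drive 5; 23 GB remain.
Put 35 GB in drive 6; 29 GB remain.
Put 33 GB in drive 7; 31 GB remain.
Put 29 GB in drive 6; 0 GB remain.
Put 29 GB in drive 7; 2 GB remain.
Put 22 GB in drive 4; 1 GB remain.
Put 21 GB in drive 5; 2 GB remain.
Put 17 GB in drive 3; 1 GB remain.
Put 15 GB in drive 8; 49 GB remain.
Put 8 GB in drive 1; 4 GB remain.

8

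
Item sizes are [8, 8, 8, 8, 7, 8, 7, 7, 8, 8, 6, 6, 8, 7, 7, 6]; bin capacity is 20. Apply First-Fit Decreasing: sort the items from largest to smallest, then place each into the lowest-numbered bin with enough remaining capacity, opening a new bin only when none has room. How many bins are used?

7

Sorted descending: 8, 8, 8, 8, 8, 8, 8, 8, 7, 7, 7, 7, 7, 6, 6, 6.
8 → bin 1 (remaining 12)
8 → bin 1 (remaining 4)
8 → bin 2 (remaining 12)
8 → bin 2 (remaining 4)
8 → bin 3 (remaining 12)
8 → bin 3 (remaining 4)
8 → bin 4 (remaining 12)
8 → bin 4 (remaining 4)
7 → bin 5 (remaining 13)
7 → bin 5 (remaining 6)
7 → bin 6 (remaining 13)
7 → bin 6 (remaining 6)
7 → bin 7 (remaining 13)
6 → bin 5 (remaining 0)
6 → bin 6 (remaining 0)
6 → bin 7 (remaining 7)
Final bins: [8,8] [8,8] [8,8] [8,8] [7,7,6] [7,7,6] [7,6].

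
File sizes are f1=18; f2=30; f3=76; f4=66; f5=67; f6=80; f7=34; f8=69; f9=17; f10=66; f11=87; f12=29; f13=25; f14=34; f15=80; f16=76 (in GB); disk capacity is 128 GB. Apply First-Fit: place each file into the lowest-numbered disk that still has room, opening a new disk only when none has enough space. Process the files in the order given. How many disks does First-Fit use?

9 disks

f1 (18 GB) → disk 1 (remaining 110 GB)
f2 (30 GB) → disk 1 (remaining 80 GB)
f3 (76 GB) → disk 1 (remaining 4 GB)
f4 (66 GB) → disk 2 (remaining 62 GB)
f5 (67 GB) → disk 3 (remaining 61 GB)
f6 (80 GB) → disk 4 (remaining 48 GB)
f7 (34 GB) → disk 2 (remaining 28 GB)
f8 (69 GB) → disk 5 (remaining 59 GB)
f9 (17 GB) → disk 2 (remaining 11 GB)
f10 (66 GB) → disk 6 (remaining 62 GB)
f11 (87 GB) → disk 7 (remaining 41 GB)
f12 (29 GB) → disk 3 (remaining 32 GB)
f13 (25 GB) → disk 3 (remaining 7 GB)
f14 (34 GB) → disk 4 (remaining 14 GB)
f15 (80 GB) → disk 8 (remaining 48 GB)
f16 (76 GB) → disk 9 (remaining 52 GB)
Final disks: [18,30,76] [66,34,17] [67,29,25] [80,34] [69] [66] [87] [80] [76].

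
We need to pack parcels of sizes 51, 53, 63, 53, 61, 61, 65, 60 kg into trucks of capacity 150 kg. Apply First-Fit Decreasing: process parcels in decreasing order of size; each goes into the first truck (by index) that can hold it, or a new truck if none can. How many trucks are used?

Sorted descending: 65, 63, 61, 61, 60, 53, 53, 51.
65 kg → truck 1 (remaining 85 kg)
63 kg → truck 1 (remaining 22 kg)
61 kg → truck 2 (remaining 89 kg)
61 kg → truck 2 (remaining 28 kg)
60 kg → truck 3 (remaining 90 kg)
53 kg → truck 3 (remaining 37 kg)
53 kg → truck 4 (remaining 97 kg)
51 kg → truck 4 (remaining 46 kg)
Final trucks: [65,63] [61,61] [60,53] [53,51].

4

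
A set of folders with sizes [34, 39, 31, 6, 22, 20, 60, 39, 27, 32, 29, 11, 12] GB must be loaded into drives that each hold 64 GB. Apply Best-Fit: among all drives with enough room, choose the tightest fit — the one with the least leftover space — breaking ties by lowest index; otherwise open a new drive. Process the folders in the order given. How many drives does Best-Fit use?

7 drives

drive 1: place 34 GB, 30 GB left
drive 2: place 39 GB, 25 GB left
drive 3: place 31 GB, 33 GB left
drive 2: place 6 GB, 19 GB left
drive 1: place 22 GB, 8 GB left
drive 3: place 20 GB, 13 GB left
drive 4: place 60 GB, 4 GB left
drive 5: place 39 GB, 25 GB left
drive 6: place 27 GB, 37 GB left
drive 6: place 32 GB, 5 GB left
drive 7: place 29 GB, 35 GB left
drive 3: place 11 GB, 2 GB left
drive 2: place 12 GB, 7 GB left
Final drives: [34,22] [39,6,12] [31,20,11] [60] [39] [27,32] [29].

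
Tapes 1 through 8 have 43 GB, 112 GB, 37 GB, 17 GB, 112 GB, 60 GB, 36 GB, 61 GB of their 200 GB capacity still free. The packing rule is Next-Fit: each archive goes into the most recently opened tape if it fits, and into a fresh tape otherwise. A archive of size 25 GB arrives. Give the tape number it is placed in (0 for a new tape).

8

Next-Fit only looks at tape 8, which has 61 GB free.
25 GB fits there.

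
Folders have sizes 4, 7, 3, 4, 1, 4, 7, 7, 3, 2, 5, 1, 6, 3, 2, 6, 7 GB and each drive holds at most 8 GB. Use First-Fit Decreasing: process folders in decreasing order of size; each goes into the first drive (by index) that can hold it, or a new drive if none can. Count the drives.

10

Sorted descending: 7, 7, 7, 7, 6, 6, 5, 4, 4, 4, 3, 3, 3, 2, 2, 1, 1.
drive 1: place 7 GB, 1 GB left
drive 2: place 7 GB, 1 GB left
drive 3: place 7 GB, 1 GB left
drive 4: place 7 GB, 1 GB left
drive 5: place 6 GB, 2 GB left
drive 6: place 6 GB, 2 GB left
drive 7: place 5 GB, 3 GB left
drive 8: place 4 GB, 4 GB left
drive 8: place 4 GB, 0 GB left
drive 9: place 4 GB, 4 GB left
drive 7: place 3 GB, 0 GB left
drive 9: place 3 GB, 1 GB left
drive 10: place 3 GB, 5 GB left
drive 5: place 2 GB, 0 GB left
drive 6: place 2 GB, 0 GB left
drive 1: place 1 GB, 0 GB left
drive 2: place 1 GB, 0 GB left
Final drives: [7,1] [7,1] [7] [7] [6,2] [6,2] [5,3] [4,4] [4,3] [3].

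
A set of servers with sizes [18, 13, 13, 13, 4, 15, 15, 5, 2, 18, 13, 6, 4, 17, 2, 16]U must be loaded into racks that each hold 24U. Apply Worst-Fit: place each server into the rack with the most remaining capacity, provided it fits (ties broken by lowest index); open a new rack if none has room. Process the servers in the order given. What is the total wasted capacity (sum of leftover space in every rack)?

18U → rack 1 (remaining 6U)
13U → rack 2 (remaining 11U)
13U → rack 3 (remaining 11U)
13U → rack 4 (remaining 11U)
4U → rack 2 (remaining 7U)
15U → rack 5 (remaining 9U)
15U → rack 6 (remaining 9U)
5U → rack 3 (remaining 6U)
2U → rack 4 (remaining 9U)
18U → rack 7 (remaining 6U)
13U → rack 8 (remaining 11U)
6U → rack 8 (remaining 5U)
4U → rack 4 (remaining 5U)
17U → rack 9 (remaining 7U)
2U → rack 5 (remaining 7U)
16U → rack 10 (remaining 8U)
10 racks × 24U = 240U; used 174U; unused 66U.

66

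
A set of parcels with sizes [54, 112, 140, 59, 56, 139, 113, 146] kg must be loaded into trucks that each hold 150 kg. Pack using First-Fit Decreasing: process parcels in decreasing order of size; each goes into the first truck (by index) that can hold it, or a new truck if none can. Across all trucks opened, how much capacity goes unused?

Sorted descending: 146, 140, 139, 113, 112, 59, 56, 54.
truck 1: place 146 kg, 4 kg left
truck 2: place 140 kg, 10 kg left
truck 3: place 139 kg, 11 kg left
truck 4: place 113 kg, 37 kg left
truck 5: place 112 kg, 38 kg left
truck 6: place 59 kg, 91 kg left
truck 6: place 56 kg, 35 kg left
truck 7: place 54 kg, 96 kg left
7 trucks × 150 kg = 1050 kg; used 819 kg; unused 231 kg.

231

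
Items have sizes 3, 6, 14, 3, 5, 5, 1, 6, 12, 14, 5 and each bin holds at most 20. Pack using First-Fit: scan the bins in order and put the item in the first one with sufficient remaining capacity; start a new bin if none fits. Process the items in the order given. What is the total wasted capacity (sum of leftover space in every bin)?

3 → bin 1 (remaining 17)
6 → bin 1 (remaining 11)
14 → bin 2 (remaining 6)
3 → bin 1 (remaining 8)
5 → bin 1 (remaining 3)
5 → bin 2 (remaining 1)
1 → bin 1 (remaining 2)
6 → bin 3 (remaining 14)
12 → bin 3 (remaining 2)
14 → bin 4 (remaining 6)
5 → bin 4 (remaining 1)
4 bins × 20 = 80; used 74; unused 6.

6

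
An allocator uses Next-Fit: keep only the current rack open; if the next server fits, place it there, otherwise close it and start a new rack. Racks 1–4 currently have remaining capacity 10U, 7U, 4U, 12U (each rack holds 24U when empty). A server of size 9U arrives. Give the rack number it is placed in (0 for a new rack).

4

Next-Fit only looks at rack 4, which has 12U free.
9U fits there.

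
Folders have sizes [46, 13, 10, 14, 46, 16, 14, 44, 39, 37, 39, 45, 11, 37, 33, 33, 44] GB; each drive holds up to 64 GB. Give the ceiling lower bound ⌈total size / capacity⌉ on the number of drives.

Total size = 46 + 13 + 10 + 14 + 46 + 16 + 14 + 44 + 39 + 37 + 39 + 45 + 11 + 37 + 33 + 33 + 44 = 521 GB.
⌈521 / 64⌉ = 9.

9 drives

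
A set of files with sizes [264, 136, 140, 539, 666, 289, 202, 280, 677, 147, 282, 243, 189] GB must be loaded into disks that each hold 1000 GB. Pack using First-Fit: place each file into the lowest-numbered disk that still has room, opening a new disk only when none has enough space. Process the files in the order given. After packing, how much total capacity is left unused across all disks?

264 GB → disk 1 (remaining 736 GB)
136 GB → disk 1 (remaining 600 GB)
140 GB → disk 1 (remaining 460 GB)
539 GB → disk 2 (remaining 461 GB)
666 GB → disk 3 (remaining 334 GB)
289 GB → disk 1 (remaining 171 GB)
202 GB → disk 2 (remaining 259 GB)
280 GB → disk 3 (remaining 54 GB)
677 GB → disk 4 (remaining 323 GB)
147 GB → disk 1 (remaining 24 GB)
282 GB → disk 4 (remaining 41 GB)
243 GB → disk 2 (remaining 16 GB)
189 GB → disk 5 (remaining 811 GB)
5 disks × 1000 GB = 5000 GB; used 4054 GB; unused 946 GB.

946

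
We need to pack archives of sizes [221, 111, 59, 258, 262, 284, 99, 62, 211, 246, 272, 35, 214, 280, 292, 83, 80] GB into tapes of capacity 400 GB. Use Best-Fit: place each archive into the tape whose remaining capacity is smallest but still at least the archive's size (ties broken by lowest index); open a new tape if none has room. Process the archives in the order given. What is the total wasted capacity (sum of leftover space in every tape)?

Put 221 GB in tape 1; 179 GB remain.
Put 111 GB in tape 1; 68 GB remain.
Put 59 GB in tape 1; 9 GB remain.
Put 258 GB in tape 2; 142 GB remain.
Put 262 GB in tape 3; 138 GB remain.
Put 284 GB in tape 4; 116 GB remain.
Put 99 GB in tape 4; 17 GB remain.
Put 62 GB in tape 3; 76 GB remain.
Put 211 GB in tape 5; 189 GB remain.
Put 246 GB in tape 6; 154 GB remain.
Put 272 GB in tape 7; 128 GB remain.
Put 35 GB in tape 3; 41 GB remain.
Put 214 GB in tape 8; 186 GB remain.
Put 280 GB in tape 9; 120 GB remain.
Put 292 GB in tape 10; 108 GB remain.
Put 83 GB in tape 10; 25 GB remain.
Put 80 GB in tape 9; 40 GB remain.
10 tapes × 400 GB = 4000 GB; used 3069 GB; unused 931 GB.

931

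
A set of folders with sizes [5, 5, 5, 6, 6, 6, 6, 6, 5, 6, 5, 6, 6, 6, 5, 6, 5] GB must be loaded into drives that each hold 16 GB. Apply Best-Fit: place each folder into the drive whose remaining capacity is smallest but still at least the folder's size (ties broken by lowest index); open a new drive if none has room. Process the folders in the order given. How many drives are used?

7 drives

Put 5 GB in drive 1; 11 GB remain.
Put 5 GB in drive 1; 6 GB remain.
Put 5 GB in drive 1; 1 GB remain.
Put 6 GB in drive 2; 10 GB remain.
Put 6 GB in drive 2; 4 GB remain.
Put 6 GB in drive 3; 10 GB remain.
Put 6 GB in drive 3; 4 GB remain.
Put 6 GB in drive 4; 10 GB remain.
Put 5 GB in drive 4; 5 GB remain.
Put 6 GB in drive 5; 10 GB remain.
Put 5 GB in drive 4; 0 GB remain.
Put 6 GB in drive 5; 4 GB remain.
Put 6 GB in drive 6; 10 GB remain.
Put 6 GB in drive 6; 4 GB remain.
Put 5 GB in drive 7; 11 GB remain.
Put 6 GB in drive 7; 5 GB remain.
Put 5 GB in drive 7; 0 GB remain.
Final drives: [5,5,5] [6,6] [6,6] [6,5,5] [6,6] [6,6] [5,6,5].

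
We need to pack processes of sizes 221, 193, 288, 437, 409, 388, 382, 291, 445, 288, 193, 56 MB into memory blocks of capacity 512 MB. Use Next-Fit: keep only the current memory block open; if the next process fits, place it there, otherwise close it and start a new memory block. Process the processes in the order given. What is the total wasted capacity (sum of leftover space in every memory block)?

1529

Put 221 MB in memory block 1; 291 MB remain.
Put 193 MB in memory block 1; 98 MB remain.
Put 288 MB in memory block 2; 224 MB remain.
Put 437 MB in memory block 3; 75 MB remain.
Put 409 MB in memory block 4; 103 MB remain.
Put 388 MB in memory block 5; 124 MB remain.
Put 382 MB in memory block 6; 130 MB remain.
Put 291 MB in memory block 7; 221 MB remain.
Put 445 MB in memory block 8; 67 MB remain.
Put 288 MB in memory block 9; 224 MB remain.
Put 193 MB in memory block 9; 31 MB remain.
Put 56 MB in memory block 10; 456 MB remain.
10 memory blocks × 512 MB = 5120 MB; used 3591 MB; unused 1529 MB.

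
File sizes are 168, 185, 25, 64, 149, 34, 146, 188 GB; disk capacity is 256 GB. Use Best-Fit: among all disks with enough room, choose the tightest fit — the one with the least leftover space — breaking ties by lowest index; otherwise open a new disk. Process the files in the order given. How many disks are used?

Put 168 GB in disk 1; 88 GB remain.
Put 185 GB in disk 2; 71 GB remain.
Put 25 GB in disk 2; 46 GB remain.
Put 64 GB in disk 1; 24 GB remain.
Put 149 GB in disk 3; 107 GB remain.
Put 34 GB in disk 2; 12 GB remain.
Put 146 GB in disk 4; 110 GB remain.
Put 188 GB in disk 5; 68 GB remain.

5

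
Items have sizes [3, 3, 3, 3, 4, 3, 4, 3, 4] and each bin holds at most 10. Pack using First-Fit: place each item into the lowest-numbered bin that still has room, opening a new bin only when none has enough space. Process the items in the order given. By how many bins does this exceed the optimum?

First-Fit: [3,3,3] [3,4,3] [4,3] [4] → 4 bins.
Total size 30; any packing needs at least ⌈30/10⌉ = 3 bins.
An optimal packing achieves that bound: [4,3,3] [4,3,3] [4,3,3] → 3 bins.
Excess: 4 − 3 = 1.

1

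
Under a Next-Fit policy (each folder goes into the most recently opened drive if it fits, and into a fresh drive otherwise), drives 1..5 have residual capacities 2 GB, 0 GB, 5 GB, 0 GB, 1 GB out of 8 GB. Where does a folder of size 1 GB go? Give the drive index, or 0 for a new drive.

5

Next-Fit only looks at drive 5, which has 1 GB free.
1 GB fits there.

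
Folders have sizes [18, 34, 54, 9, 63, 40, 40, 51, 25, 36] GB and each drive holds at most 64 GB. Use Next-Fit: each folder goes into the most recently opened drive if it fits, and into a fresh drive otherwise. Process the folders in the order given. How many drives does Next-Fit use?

7

drive 1: place 18 GB, 46 GB left
drive 1: place 34 GB, 12 GB left
drive 2: place 54 GB, 10 GB left
drive 2: place 9 GB, 1 GB left
drive 3: place 63 GB, 1 GB left
drive 4: place 40 GB, 24 GB left
drive 5: place 40 GB, 24 GB left
drive 6: place 51 GB, 13 GB left
drive 7: place 25 GB, 39 GB left
drive 7: place 36 GB, 3 GB left
Final drives: [18,34] [54,9] [63] [40] [40] [51] [25,36].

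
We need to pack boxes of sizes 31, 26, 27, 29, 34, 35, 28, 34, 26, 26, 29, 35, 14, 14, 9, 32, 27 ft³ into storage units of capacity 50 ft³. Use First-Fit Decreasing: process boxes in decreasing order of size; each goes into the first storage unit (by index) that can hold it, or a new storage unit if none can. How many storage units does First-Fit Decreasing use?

Sorted descending: 35, 35, 34, 34, 32, 31, 29, 29, 28, 27, 27, 26, 26, 26, 14, 14, 9.
35 ft³ → storage unit 1 (remaining 15 ft³)
35 ft³ → storage unit 2 (remaining 15 ft³)
34 ft³ → storage unit 3 (remaining 16 ft³)
34 ft³ → storage unit 4 (remaining 16 ft³)
32 ft³ → storage unit 5 (remaining 18 ft³)
31 ft³ → storage unit 6 (remaining 19 ft³)
29 ft³ → storage unit 7 (remaining 21 ft³)
29 ft³ → storage unit 8 (remaining 21 ft³)
28 ft³ → storage unit 9 (remaining 22 ft³)
27 ft³ → storage unit 10 (remaining 23 ft³)
27 ft³ → storage unit 11 (remaining 23 ft³)
26 ft³ → storage unit 12 (remaining 24 ft³)
26 ft³ → storage unit 13 (remaining 24 ft³)
26 ft³ → storage unit 14 (remaining 24 ft³)
14 ft³ → storage unit 1 (remaining 1 ft³)
14 ft³ → storage unit 2 (remaining 1 ft³)
9 ft³ → storage unit 3 (remaining 7 ft³)
Final storage units: [35,14] [35,14] [34,9] [34] [32] [31] [29] [29] [28] [27] [27] [26] [26] [26].

14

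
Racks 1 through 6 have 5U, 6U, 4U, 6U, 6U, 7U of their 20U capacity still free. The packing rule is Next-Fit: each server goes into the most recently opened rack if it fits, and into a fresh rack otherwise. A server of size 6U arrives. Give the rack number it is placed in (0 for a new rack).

Next-Fit only looks at rack 6, which has 7U free.
6U fits there.

6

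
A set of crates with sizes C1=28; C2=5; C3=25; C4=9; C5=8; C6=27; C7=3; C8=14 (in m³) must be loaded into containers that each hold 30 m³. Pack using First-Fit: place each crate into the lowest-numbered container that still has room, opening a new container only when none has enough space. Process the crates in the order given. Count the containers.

C1 (28 m³) → container 1 (remaining 2 m³)
C2 (5 m³) → container 2 (remaining 25 m³)
C3 (25 m³) → container 2 (remaining 0 m³)
C4 (9 m³) → container 3 (remaining 21 m³)
C5 (8 m³) → container 3 (remaining 13 m³)
C6 (27 m³) → container 4 (remaining 3 m³)
C7 (3 m³) → container 3 (remaining 10 m³)
C8 (14 m³) → container 5 (remaining 16 m³)

5 containers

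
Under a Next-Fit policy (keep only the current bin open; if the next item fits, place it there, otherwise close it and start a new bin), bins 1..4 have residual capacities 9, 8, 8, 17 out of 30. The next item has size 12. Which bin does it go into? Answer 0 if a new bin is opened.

4

Next-Fit only looks at bin 4, which has 17 free.
12 fits there.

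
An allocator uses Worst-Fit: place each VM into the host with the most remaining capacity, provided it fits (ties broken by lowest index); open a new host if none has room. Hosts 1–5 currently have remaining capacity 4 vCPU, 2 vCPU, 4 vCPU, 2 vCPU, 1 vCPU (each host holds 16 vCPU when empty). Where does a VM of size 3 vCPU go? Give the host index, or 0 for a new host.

1

Hosts with room: host 1 (4 vCPU), host 3 (4 vCPU).
Most room is host 1 with 4 vCPU free.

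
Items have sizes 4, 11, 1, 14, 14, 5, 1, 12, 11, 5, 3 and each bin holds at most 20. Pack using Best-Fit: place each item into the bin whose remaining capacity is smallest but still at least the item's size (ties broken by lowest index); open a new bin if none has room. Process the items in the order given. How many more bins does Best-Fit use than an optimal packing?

0

Best-Fit: [4,11,1,3] [14,5,1] [14,5] [12] [11] → 5 bins.
Total size 81; any packing needs at least ⌈81/20⌉ = 5 bins.
So 5 is already optimal.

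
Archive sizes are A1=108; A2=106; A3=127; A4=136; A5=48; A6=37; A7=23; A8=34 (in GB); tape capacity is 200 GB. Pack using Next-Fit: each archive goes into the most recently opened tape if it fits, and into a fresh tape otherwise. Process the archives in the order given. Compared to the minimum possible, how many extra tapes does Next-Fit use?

Next-Fit: [108] [106] [127] [136,48] [37,23,34] → 5 tapes.
Total size 619 GB; any packing needs at least ⌈619/200⌉ = 4 tapes.
An optimal packing achieves that bound: [136,48] [127,37,34] [108,23] [106] → 4 tapes.
Excess: 5 − 4 = 1.

1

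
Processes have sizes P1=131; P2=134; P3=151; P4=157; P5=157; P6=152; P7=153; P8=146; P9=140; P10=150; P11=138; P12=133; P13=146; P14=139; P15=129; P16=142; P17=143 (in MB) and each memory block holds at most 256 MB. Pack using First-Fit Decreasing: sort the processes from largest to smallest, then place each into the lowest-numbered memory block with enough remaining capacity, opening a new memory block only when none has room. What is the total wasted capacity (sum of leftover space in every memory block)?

Sorted descending: 157, 157, 153, 152, 151, 150, 146, 146, 143, 142, 140, 139, 138, 134, 133, 131, 129.
157 MB → memory block 1 (remaining 99 MB)
157 MB → memory block 2 (remaining 99 MB)
153 MB → memory block 3 (remaining 103 MB)
152 MB → memory block 4 (remaining 104 MB)
151 MB → memory block 5 (remaining 105 MB)
150 MB → memory block 6 (remaining 106 MB)
146 MB → memory block 7 (remaining 110 MB)
146 MB → memory block 8 (remaining 110 MB)
143 MB → memory block 9 (remaining 113 MB)
142 MB → memory block 10 (remaining 114 MB)
140 MB → memory block 11 (remaining 116 MB)
139 MB → memory block 12 (remaining 117 MB)
138 MB → memory block 13 (remaining 118 MB)
134 MB → memory block 14 (remaining 122 MB)
133 MB → memory block 15 (remaining 123 MB)
131 MB → memory block 16 (remaining 125 MB)
129 MB → memory block 17 (remaining 127 MB)
17 memory blocks × 256 MB = 4352 MB; used 2441 MB; unused 1911 MB.

1911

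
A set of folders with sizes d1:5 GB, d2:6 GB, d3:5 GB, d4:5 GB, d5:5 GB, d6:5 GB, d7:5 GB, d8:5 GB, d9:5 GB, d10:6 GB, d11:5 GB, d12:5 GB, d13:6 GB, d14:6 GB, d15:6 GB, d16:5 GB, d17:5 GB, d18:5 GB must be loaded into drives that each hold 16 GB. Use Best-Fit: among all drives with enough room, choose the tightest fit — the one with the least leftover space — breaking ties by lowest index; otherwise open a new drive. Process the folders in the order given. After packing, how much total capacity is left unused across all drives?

17

Put d1 (5 GB) in drive 1; 11 GB remain.
Put d2 (6 GB) in drive 1; 5 GB remain.
Put d3 (5 GB) in drive 1; 0 GB remain.
Put d4 (5 GB) in drive 2; 11 GB remain.
Put d5 (5 GB) in drive 2; 6 GB remain.
Put d6 (5 GB) in drive 2; 1 GB remain.
Put d7 (5 GB) in drive 3; 11 GB remain.
Put d8 (5 GB) in drive 3; 6 GB remain.
Put d9 (5 GB) in drive 3; 1 GB remain.
Put d10 (6 GB) in drive 4; 10 GB remain.
Put d11 (5 GB) in drive 4; 5 GB remain.
Put d12 (5 GB) in drive 4; 0 GB remain.
Put d13 (6 GB) in drive 5; 10 GB remain.
Put d14 (6 GB) in drive 5; 4 GB remain.
Put d15 (6 GB) in drive 6; 10 GB remain.
Put d16 (5 GB) in drive 6; 5 GB remain.
Put d17 (5 GB) in drive 6; 0 GB remain.
Put d18 (5 GB) in drive 7; 11 GB remain.
7 drives × 16 GB = 112 GB; used 95 GB; unused 17 GB.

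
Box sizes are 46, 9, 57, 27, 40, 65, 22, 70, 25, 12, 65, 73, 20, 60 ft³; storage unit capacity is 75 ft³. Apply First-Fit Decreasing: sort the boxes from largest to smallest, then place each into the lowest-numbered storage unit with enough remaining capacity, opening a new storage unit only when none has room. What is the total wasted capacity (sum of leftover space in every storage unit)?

Sorted descending: 73, 70, 65, 65, 60, 57, 46, 40, 27, 25, 22, 20, 12, 9.
Put 73 ft³ in storage unit 1; 2 ft³ remain.
Put 70 ft³ in storage unit 2; 5 ft³ remain.
Put 65 ft³ in storage unit 3; 10 ft³ remain.
Put 65 ft³ in storage unit 4; 10 ft³ remain.
Put 60 ft³ in storage unit 5; 15 ft³ remain.
Put 57 ft³ in storage unit 6; 18 ft³ remain.
Put 46 ft³ in storage unit 7; 29 ft³ remain.
Put 40 ft³ in storage unit 8; 35 ft³ remain.
Put 27 ft³ in storage unit 7; 2 ft³ remain.
Put 25 ft³ in storage unit 8; 10 ft³ remain.
Put 22 ft³ in storage unit 9; 53 ft³ remain.
Put 20 ft³ in storage unit 9; 33 ft³ remain.
Put 12 ft³ in storage unit 5; 3 ft³ remain.
Put 9 ft³ in storage unit 3; 1 ft³ remain.
9 storage units × 75 ft³ = 675 ft³; used 591 ft³; unused 84 ft³.

84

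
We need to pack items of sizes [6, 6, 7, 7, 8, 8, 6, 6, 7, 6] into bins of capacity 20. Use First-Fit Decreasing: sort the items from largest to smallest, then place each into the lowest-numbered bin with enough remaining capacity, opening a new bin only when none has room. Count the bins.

4

Sorted descending: 8, 8, 7, 7, 7, 6, 6, 6, 6, 6.
bin 1: place 8, 12 left
bin 1: place 8, 4 left
bin 2: place 7, 13 left
bin 2: place 7, 6 left
bin 3: place 7, 13 left
bin 2: place 6, 0 left
bin 3: place 6, 7 left
bin 3: place 6, 1 left
bin 4: place 6, 14 left
bin 4: place 6, 8 left
Final bins: [8,8] [7,7,6] [7,6,6] [6,6].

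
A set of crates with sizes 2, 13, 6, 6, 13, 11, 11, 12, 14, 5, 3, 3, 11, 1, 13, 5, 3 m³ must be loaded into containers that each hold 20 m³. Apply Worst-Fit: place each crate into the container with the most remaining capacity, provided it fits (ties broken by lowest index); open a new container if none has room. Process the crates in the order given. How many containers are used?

2 m³ → container 1 (remaining 18 m³)
13 m³ → container 1 (remaining 5 m³)
6 m³ → container 2 (remaining 14 m³)
6 m³ → container 2 (remaining 8 m³)
13 m³ → container 3 (remaining 7 m³)
11 m³ → container 4 (remaining 9 m³)
11 m³ → container 5 (remaining 9 m³)
12 m³ → container 6 (remaining 8 m³)
14 m³ → container 7 (remaining 6 m³)
5 m³ → container 4 (remaining 4 m³)
3 m³ → container 5 (remaining 6 m³)
3 m³ → container 2 (remaining 5 m³)
11 m³ → container 8 (remaining 9 m³)
1 m³ → container 8 (remaining 8 m³)
13 m³ → container 9 (remaining 7 m³)
5 m³ → container 6 (remaining 3 m³)
3 m³ → container 8 (remaining 5 m³)

9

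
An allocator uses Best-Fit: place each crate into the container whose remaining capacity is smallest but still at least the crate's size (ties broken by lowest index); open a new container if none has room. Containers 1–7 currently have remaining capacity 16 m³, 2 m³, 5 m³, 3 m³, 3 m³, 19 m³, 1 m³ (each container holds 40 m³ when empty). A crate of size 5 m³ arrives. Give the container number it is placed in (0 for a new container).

3

Containers with room: container 1 (16 m³), container 3 (5 m³), container 6 (19 m³).
Tightest fit is container 3 with 5 m³ free.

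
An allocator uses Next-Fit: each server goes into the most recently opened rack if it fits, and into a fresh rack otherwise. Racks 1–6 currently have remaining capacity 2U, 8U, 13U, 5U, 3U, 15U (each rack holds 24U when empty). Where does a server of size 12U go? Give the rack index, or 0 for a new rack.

Next-Fit only looks at rack 6, which has 15U free.
12U fits there.

6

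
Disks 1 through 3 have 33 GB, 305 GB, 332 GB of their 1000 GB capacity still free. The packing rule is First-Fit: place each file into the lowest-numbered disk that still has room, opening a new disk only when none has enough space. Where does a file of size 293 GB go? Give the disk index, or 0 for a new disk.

Disks with room: disk 2 (305 GB), disk 3 (332 GB).
The first with room is disk 2.

2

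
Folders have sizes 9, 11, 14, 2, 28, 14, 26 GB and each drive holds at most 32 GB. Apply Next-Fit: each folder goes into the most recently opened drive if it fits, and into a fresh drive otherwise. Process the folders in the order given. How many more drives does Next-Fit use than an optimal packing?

1

Next-Fit: [9,11] [14,2] [28] [14] [26] → 5 drives.
Total size 104 GB; any packing needs at least ⌈104/32⌉ = 4 drives.
An optimal packing achieves that bound: [28,2] [26] [14,14] [11,9] → 4 drives.
Excess: 5 − 4 = 1.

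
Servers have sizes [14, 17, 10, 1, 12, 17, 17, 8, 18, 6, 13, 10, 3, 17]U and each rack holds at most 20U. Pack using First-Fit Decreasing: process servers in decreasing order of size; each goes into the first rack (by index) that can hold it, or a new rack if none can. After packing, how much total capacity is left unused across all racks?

Sorted descending: 18, 17, 17, 17, 17, 14, 13, 12, 10, 10, 8, 6, 3, 1.
18U → rack 1 (remaining 2U)
17U → rack 2 (remaining 3U)
17U → rack 3 (remaining 3U)
17U → rack 4 (remaining 3U)
17U → rack 5 (remaining 3U)
14U → rack 6 (remaining 6U)
13U → rack 7 (remaining 7U)
12U → rack 8 (remaining 8U)
10U → rack 9 (remaining 10U)
10U → rack 9 (remaining 0U)
8U → rack 8 (remaining 0U)
6U → rack 6 (remaining 0U)
3U → rack 2 (remaining 0U)
1U → rack 1 (remaining 1U)
9 racks × 20U = 180U; used 163U; unused 17U.

17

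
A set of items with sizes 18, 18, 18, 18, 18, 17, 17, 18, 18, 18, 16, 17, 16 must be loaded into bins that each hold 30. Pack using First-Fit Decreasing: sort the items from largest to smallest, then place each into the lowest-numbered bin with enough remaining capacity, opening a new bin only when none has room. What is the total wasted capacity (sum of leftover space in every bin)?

163

Sorted descending: 18, 18, 18, 18, 18, 18, 18, 18, 17, 17, 17, 16, 16.
bin 1: place 18, 12 left
bin 2: place 18, 12 left
bin 3: place 18, 12 left
bin 4: place 18, 12 left
bin 5: place 18, 12 left
bin 6: place 18, 12 left
bin 7: place 18, 12 left
bin 8: place 18, 12 left
bin 9: place 17, 13 left
bin 10: place 17, 13 left
bin 11: place 17, 13 left
bin 12: place 16, 14 left
bin 13: place 16, 14 left
13 bins × 30 = 390; used 227; unused 163.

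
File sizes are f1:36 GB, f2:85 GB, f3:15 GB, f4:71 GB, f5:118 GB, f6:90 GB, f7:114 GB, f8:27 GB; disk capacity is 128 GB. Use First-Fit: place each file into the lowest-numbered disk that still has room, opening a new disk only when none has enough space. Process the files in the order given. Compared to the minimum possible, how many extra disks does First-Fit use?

First-Fit: [36,85] [15,71,27] [118] [90] [114] → 5 disks.
Total size 556 GB; any packing needs at least ⌈556/128⌉ = 5 disks.
So 5 is already optimal.

0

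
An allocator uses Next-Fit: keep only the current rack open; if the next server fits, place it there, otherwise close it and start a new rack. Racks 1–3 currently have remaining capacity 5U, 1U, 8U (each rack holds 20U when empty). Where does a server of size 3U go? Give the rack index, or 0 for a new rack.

3

Next-Fit only looks at rack 3, which has 8U free.
3U fits there.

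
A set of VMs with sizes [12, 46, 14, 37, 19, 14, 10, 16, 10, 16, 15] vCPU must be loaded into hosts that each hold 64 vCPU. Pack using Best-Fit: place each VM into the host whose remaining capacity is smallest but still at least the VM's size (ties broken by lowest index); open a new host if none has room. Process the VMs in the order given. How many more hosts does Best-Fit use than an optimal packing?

0

Best-Fit: [12,46] [14,37,10] [19,14,16,10] [16,15] → 4 hosts.
Total size 209 vCPU; any packing needs at least ⌈209/64⌉ = 4 hosts.
So 4 is already optimal.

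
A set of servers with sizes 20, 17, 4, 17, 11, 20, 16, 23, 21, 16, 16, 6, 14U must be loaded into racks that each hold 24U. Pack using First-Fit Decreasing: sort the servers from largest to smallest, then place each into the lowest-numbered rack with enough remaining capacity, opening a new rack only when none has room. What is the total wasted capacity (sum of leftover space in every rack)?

63

Sorted descending: 23, 21, 20, 20, 17, 17, 16, 16, 16, 14, 11, 6, 4.
Put 23U in rack 1; 1U remain.
Put 21U in rack 2; 3U remain.
Put 20U in rack 3; 4U remain.
Put 20U in rack 4; 4U remain.
Put 17U in rack 5; 7U remain.
Put 17U in rack 6; 7U remain.
Put 16U in rack 7; 8U remain.
Put 16U in rack 8; 8U remain.
Put 16U in rack 9; 8U remain.
Put 14U in rack 10; 10U remain.
Put 11U in rack 11; 13U remain.
Put 6U in rack 5; 1U remain.
Put 4U in rack 3; 0U remain.
11 racks × 24U = 264U; used 201U; unused 63U.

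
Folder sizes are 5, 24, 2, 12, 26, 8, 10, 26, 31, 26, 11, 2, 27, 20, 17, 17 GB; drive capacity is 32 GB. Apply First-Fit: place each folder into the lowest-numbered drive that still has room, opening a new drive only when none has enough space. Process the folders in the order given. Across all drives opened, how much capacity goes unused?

56

5 GB → drive 1 (remaining 27 GB)
24 GB → drive 1 (remaining 3 GB)
2 GB → drive 1 (remaining 1 GB)
12 GB → drive 2 (remaining 20 GB)
26 GB → drive 3 (remaining 6 GB)
8 GB → drive 2 (remaining 12 GB)
10 GB → drive 2 (remaining 2 GB)
26 GB → drive 4 (remaining 6 GB)
31 GB → drive 5 (remaining 1 GB)
26 GB → drive 6 (remaining 6 GB)
11 GB → drive 7 (remaining 21 GB)
2 GB → drive 2 (remaining 0 GB)
27 GB → drive 8 (remaining 5 GB)
20 GB → drive 7 (remaining 1 GB)
17 GB → drive 9 (remaining 15 GB)
17 GB → drive 10 (remaining 15 GB)
10 drives × 32 GB = 320 GB; used 264 GB; unused 56 GB.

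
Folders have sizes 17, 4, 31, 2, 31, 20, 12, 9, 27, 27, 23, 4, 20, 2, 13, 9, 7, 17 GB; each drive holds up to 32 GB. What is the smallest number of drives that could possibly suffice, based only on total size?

9

Total size = 17 + 4 + 31 + 2 + 31 + 20 + 12 + 9 + 27 + 27 + 23 + 4 + 20 + 2 + 13 + 9 + 7 + 17 = 275 GB.
⌈275 / 32⌉ = 9.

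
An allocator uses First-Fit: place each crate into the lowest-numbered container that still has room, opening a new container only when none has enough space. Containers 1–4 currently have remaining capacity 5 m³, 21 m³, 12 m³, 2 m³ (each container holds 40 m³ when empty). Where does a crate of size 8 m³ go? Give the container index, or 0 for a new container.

2

Containers with room: container 2 (21 m³), container 3 (12 m³).
The first with room is container 2.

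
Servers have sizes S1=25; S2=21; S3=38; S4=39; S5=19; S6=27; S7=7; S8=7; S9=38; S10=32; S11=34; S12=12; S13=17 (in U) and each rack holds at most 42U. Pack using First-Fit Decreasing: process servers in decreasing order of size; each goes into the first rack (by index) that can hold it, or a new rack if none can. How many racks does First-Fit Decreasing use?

Sorted descending: 39, 38, 38, 34, 32, 27, 25, 21, 19, 17, 12, 7, 7.
rack 1: place 39U, 3U left
rack 2: place 38U, 4U left
rack 3: place 38U, 4U left
rack 4: place 34U, 8U left
rack 5: place 32U, 10U left
rack 6: place 27U, 15U left
rack 7: place 25U, 17U left
rack 8: place 21U, 21U left
rack 8: place 19U, 2U left
rack 7: place 17U, 0U left
rack 6: place 12U, 3U left
rack 4: place 7U, 1U left
rack 5: place 7U, 3U left

8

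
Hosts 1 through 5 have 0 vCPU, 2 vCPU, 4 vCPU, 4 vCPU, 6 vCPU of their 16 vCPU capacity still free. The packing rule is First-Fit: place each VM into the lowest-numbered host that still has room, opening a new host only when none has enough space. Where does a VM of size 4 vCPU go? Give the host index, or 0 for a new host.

Hosts with room: host 3 (4 vCPU), host 4 (4 vCPU), host 5 (6 vCPU).
The first with room is host 3.

3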